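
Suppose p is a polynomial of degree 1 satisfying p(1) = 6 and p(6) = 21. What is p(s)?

p(s) = 3s + 3

Using the Lagrange interpolation formula with nodes 1, 6:
  L_0(s) = (s - 6) / -5
  L_1(s) = (s - 1) / 5
Then p(s) = 6·L_0(s) + 21·L_1(s).
Expanding and collecting terms gives p(s) = 3s + 3.
Check: p(1) = 6. ✓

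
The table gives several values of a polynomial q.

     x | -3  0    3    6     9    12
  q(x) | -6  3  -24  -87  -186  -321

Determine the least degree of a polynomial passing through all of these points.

Forward differences of the values at x = -3, 0, 3, 6, 9, 12:
  q  : -6  3  -24  -87  -186  -321
  Δ  : 9  -27  -63  -99  -135
  Δ^2: -36  -36  -36  -36
  Δ^3: 0  0  0
  Δ^4: 0  0
  Δ^5: 0
The second differences are constant (-36) and nonzero, while all higher differences vanish, so the minimal degree is 2.

2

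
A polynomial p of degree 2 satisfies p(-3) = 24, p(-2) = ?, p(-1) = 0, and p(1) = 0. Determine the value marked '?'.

The 3 known points determine the degree-2 polynomial uniquely.
Write p(x) = ax^2 + bx + c. Substituting each data point gives a linear system:
  9a - 3b + c = 24
  a - b + c = 0
  a + b + c = 0
Solving the system yields a = 3, b = 0, c = -3.
So p(x) = 3x^2 - 3.
Then p(-2) = 9.

9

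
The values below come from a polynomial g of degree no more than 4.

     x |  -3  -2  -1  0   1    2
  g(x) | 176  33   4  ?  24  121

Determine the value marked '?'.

The 5 known points determine the degree-4 polynomial uniquely.
Write g(x) = ax^4 + bx^3 + cx^2 + dx + e. Substituting each data point gives a linear system:
  81a - 27b + 9c - 3d + e = 176
  16a - 8b + 4c - 2d + e = 33
  a - b + c - d + e = 4
  a + b + c + d + e = 24
  16a + 8b + 4c + 2d + e = 121
Solving the system yields a = 3, b = 4, c = 6, d = 6, e = 5.
So g(x) = 3x⁴ + 4x³ + 6x² + 6x + 5.
Then g(0) = 5.

5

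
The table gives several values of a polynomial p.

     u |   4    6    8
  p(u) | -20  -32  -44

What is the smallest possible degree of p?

1

Forward differences of the values at u = 4, 6, 8:
  p  : -20  -32  -44
  Δ  : -12  -12
  Δ^2: 0
The first differences are constant (-12) and nonzero, while all higher differences vanish, so the minimal degree is 1.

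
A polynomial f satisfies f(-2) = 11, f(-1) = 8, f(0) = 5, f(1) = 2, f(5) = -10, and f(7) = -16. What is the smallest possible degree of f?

1

Divided differences on the nodes -2, -1, 0, 1, 5, 7:
  order 0: 11  8  5  2  -10  -16
  order 1: -3  -3  -3  -3  -3
  order 2: 0  0  0  0
  order 3: 0  0  0
  order 4: 0  0
  order 5: 0
The order-1 divided differences are all -3 (nonzero) and every higher order vanishes, so the data lies on a polynomial of degree exactly 1.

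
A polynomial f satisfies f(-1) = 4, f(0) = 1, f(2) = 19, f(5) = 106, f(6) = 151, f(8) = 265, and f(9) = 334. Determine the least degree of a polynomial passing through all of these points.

Divided differences on the nodes -1, 0, 2, 5, 6, 8, 9:
  order 0: 4  1  19  106  151  265  334
  order 1: -3  9  29  45  57  69
  order 2: 4  4  4  4  4
  order 3: 0  0  0  0
  order 4: 0  0  0
  order 5: 0  0
  order 6: 0
The order-2 divided differences are all 4 (nonzero) and every higher order vanishes, so the data lies on a polynomial of degree exactly 2.

2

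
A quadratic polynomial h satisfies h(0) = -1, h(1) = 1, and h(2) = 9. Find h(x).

h(x) = 3x^2 - x - 1

Using the Lagrange interpolation formula with nodes 0, 1, 2:
  L_0(x) = (x - 1)(x - 2) / 2
  L_1(x) = x(x - 2) / -1
  L_2(x) = x(x - 1) / 2
Then h(x) = -1·L_0(x) + 1·L_1(x) + 9·L_2(x).
Expanding and collecting terms gives h(x) = 3x^2 - x - 1.
Check: h(2) = 9. ✓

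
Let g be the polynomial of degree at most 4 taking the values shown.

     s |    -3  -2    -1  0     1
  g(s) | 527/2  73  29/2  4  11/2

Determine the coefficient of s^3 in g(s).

Write g(s) = as^4 + bs^3 + cs^2 + ds + e. Substituting each data point gives a linear system:
  81a - 27b + 9c - 3d + e = 527/2
  16a - 8b + 4c - 2d + e = 73
  a - b + c - d + e = 29/2
  e = 4
  a + b + c + d + e = 11/2
Solving the system yields a = 2, b = -2, c = 4, d = -5/2, e = 4.
So g(s) = 2s⁴ - 2s³ + 4s² - (5/2)s + 4.
The coefficient of s^3 is -2.

-2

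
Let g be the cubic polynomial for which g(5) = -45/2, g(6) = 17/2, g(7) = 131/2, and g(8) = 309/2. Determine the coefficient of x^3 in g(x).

1

Write g(x) = ax^3 + bx^2 + cx + d. Substituting each data point gives a linear system:
  125a + 25b + 5c + d = -45/2
  216a + 36b + 6c + d = 17/2
  343a + 49b + 7c + d = 131/2
  512a + 64b + 8c + d = 309/2
Solving the system yields a = 1, b = -5, c = -5, d = 5/2.
So g(x) = x^3 - 5x^2 - 5x + 5/2.
The leading coefficient is 1.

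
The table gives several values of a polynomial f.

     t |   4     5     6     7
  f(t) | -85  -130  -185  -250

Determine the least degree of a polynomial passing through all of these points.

Forward differences of the values at t = 4, 5, 6, 7:
  f  : -85  -130  -185  -250
  Δ  : -45  -55  -65
  Δ^2: -10  -10
  Δ^3: 0
The second differences are constant (-10) and nonzero, while all higher differences vanish, so the minimal degree is 2.

2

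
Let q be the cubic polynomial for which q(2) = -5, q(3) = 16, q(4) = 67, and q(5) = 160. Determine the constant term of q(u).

Write q(u) = au^3 + bu^2 + cu + d. Substituting each data point gives a linear system:
  8a + 4b + 2c + d = -5
  27a + 9b + 3c + d = 16
  64a + 16b + 4c + d = 67
  125a + 25b + 5c + d = 160
Solving the system yields a = 2, b = -3, c = -2, d = -5.
So q(u) = 2u^3 - 3u^2 - 2u - 5.
The constant term is -5.

-5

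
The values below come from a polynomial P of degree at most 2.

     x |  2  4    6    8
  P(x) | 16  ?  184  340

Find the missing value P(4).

The 3 known points determine the degree-2 polynomial uniquely.
Write P(x) = ax^2 + bx + c. Substituting each data point gives a linear system:
  4a + 2b + c = 16
  36a + 6b + c = 184
  64a + 8b + c = 340
Solving the system yields a = 6, b = -6, c = 4.
So P(x) = 6x^2 - 6x + 4.
Then P(4) = 76.

76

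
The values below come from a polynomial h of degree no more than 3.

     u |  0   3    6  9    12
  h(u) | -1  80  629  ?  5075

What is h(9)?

2132

On equispaced nodes a degree-3 polynomial has vanishing fourth forward difference, so
  h(0) - 4·h(3) + 6·h(6) - 4·h(9) + h(12) = 0.
Substituting the known values and solving for h(9):
  -4·h(9) = -8528
  h(9) = 2132.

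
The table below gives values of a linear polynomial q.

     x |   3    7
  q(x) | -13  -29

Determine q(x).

q(x) = -4x - 1

Write q(x) = ax + b. Substituting each data point gives a linear system:
  3a + b = -13
  7a + b = -29
Solving the system yields a = -4, b = -1.
So q(x) = -4x - 1.
Check: q(7) = -29. ✓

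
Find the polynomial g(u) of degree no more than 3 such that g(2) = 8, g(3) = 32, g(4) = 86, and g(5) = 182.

g(u) = 2u^3 - 3u^2 + u + 2

Write g(u) = au^3 + bu^2 + cu + d. Substituting each data point gives a linear system:
  8a + 4b + 2c + d = 8
  27a + 9b + 3c + d = 32
  64a + 16b + 4c + d = 86
  125a + 25b + 5c + d = 182
Solving the system yields a = 2, b = -3, c = 1, d = 2.
So g(u) = 2u^3 - 3u^2 + u + 2.
Check: g(3) = 32. ✓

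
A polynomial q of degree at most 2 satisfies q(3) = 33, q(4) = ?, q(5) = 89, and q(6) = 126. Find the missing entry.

The 3 known points determine the degree-2 polynomial uniquely.
Write q(x) = ax^2 + bx + c. Substituting each data point gives a linear system:
  9a + 3b + c = 33
  25a + 5b + c = 89
  36a + 6b + c = 126
Solving the system yields a = 3, b = 4, c = -6.
So q(x) = 3x^2 + 4x - 6.
Then q(4) = 58.

58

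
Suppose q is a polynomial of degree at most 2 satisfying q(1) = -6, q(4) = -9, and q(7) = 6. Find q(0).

Write q(n) = an^2 + bn + c. Substituting each data point gives a linear system:
  a + b + c = -6
  16a + 4b + c = -9
  49a + 7b + c = 6
Solving the system yields a = 1, b = -6, c = -1.
So q(n) = n² - 6n - 1.
Then q(0) = -1.

-1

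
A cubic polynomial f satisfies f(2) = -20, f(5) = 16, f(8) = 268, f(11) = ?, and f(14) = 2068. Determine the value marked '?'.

898

On equispaced nodes a degree-3 polynomial has vanishing fourth forward difference, so
  f(2) - 4·f(5) + 6·f(8) - 4·f(11) + f(14) = 0.
Substituting the known values and solving for f(11):
  -4·f(11) = -3592
  f(11) = 898.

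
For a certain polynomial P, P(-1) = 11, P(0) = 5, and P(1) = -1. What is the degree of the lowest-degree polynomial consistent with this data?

Forward differences of the values at t = -1, 0, 1:
  P  : 11  5  -1
  Δ  : -6  -6
  Δ^2: 0
The first differences are constant (-6) and nonzero, while all higher differences vanish, so the minimal degree is 1.

1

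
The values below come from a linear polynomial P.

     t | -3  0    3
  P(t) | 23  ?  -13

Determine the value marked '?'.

The 2 known points determine the degree-1 polynomial uniquely.
Write P(t) = at + b. Substituting each data point gives a linear system:
  -3a + b = 23
  3a + b = -13
Solving the system yields a = -6, b = 5.
So P(t) = -6t + 5.
Then P(0) = 5.

5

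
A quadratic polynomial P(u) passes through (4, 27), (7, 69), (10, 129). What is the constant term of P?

Write P(u) = au^2 + bu + c. Substituting each data point gives a linear system:
  16a + 4b + c = 27
  49a + 7b + c = 69
  100a + 10b + c = 129
Solving the system yields a = 1, b = 3, c = -1.
So P(u) = u² + 3u - 1.
The constant term is -1.

-1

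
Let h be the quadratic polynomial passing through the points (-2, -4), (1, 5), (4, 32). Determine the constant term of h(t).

Write h(t) = at^2 + bt + c. Substituting each data point gives a linear system:
  4a - 2b + c = -4
  a + b + c = 5
  16a + 4b + c = 32
Solving the system yields a = 1, b = 4, c = 0.
So h(t) = t² + 4t.
The constant term is 0.

0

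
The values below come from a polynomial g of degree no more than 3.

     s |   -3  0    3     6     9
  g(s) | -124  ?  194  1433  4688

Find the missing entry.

-1

On equispaced nodes a degree-3 polynomial has vanishing fourth forward difference, so
  g(-3) - 4·g(0) + 6·g(3) - 4·g(6) + g(9) = 0.
Substituting the known values and solving for g(0):
  -4·g(0) = 4
  g(0) = -1.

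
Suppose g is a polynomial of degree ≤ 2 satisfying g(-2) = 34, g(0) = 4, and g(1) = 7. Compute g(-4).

112

Write g(t) = at^2 + bt + c. Substituting each data point gives a linear system:
  4a - 2b + c = 34
  c = 4
  a + b + c = 7
Solving the system yields a = 6, b = -3, c = 4.
So g(t) = 6t^2 - 3t + 4.
Then g(-4) = 112.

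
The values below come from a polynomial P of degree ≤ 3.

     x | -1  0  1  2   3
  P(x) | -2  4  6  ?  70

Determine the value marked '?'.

22

The 4 known points determine the degree-3 polynomial uniquely.
Write P(x) = ax^3 + bx^2 + cx + d. Substituting each data point gives a linear system:
  -a + b - c + d = -2
  d = 4
  a + b + c + d = 6
  27a + 9b + 3c + d = 70
Solving the system yields a = 3, b = -2, c = 1, d = 4.
So P(x) = 3x³ - 2x² + x + 4.
Then P(2) = 22.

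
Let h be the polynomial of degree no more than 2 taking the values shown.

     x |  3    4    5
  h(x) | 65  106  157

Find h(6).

218

Using the Lagrange interpolation formula with nodes 3, 4, 5:
  L_0(x) = (x - 4)(x - 5) / 2
  L_1(x) = (x - 3)(x - 5) / -1
  L_2(x) = (x - 3)(x - 4) / 2
Then h(x) = 65·L_0(x) + 106·L_1(x) + 157·L_2(x).
Expanding and collecting terms gives h(x) = 5x^2 + 6x + 2.
Evaluating at x = 6: h(6) = 218.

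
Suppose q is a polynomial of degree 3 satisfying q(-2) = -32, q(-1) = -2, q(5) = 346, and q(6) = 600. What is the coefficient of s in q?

Write q(s) = as^3 + bs^2 + cs + d. Substituting each data point gives a linear system:
  -8a + 4b - 2c + d = -32
  -a + b - c + d = -2
  125a + 25b + 5c + d = 346
  216a + 36b + 6c + d = 600
Solving the system yields a = 3, b = -2, c = 3, d = 6.
So q(s) = 3s^3 - 2s^2 + 3s + 6.
The coefficient of s is 3.

3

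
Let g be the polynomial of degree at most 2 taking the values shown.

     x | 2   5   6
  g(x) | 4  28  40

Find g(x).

g(x) = x^2 + x - 2

Using the Lagrange interpolation formula with nodes 2, 5, 6:
  L_0(x) = (x - 5)(x - 6) / 12
  L_1(x) = (x - 2)(x - 6) / -3
  L_2(x) = (x - 2)(x - 5) / 4
Then g(x) = 4·L_0(x) + 28·L_1(x) + 40·L_2(x).
Expanding and collecting terms gives g(x) = x² + x - 2.
Check: g(2) = 4. ✓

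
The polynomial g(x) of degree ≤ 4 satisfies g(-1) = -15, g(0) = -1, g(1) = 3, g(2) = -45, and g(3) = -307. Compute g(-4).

Write g(x) = ax^4 + bx^3 + cx^2 + dx + e. Substituting each data point gives a linear system:
  a - b + c - d + e = -15
  e = -1
  a + b + c + d + e = 3
  16a + 8b + 4c + 2d + e = -45
  81a + 27b + 9c + 3d + e = -307
Solving the system yields a = -5, b = 3, c = 0, d = 6, e = -1.
So g(x) = -5x^4 + 3x^3 + 6x - 1.
Then g(-4) = -1497.

-1497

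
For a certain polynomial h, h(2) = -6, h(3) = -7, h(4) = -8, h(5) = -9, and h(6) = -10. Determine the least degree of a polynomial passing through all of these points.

Forward differences of the values at x = 2, 3, 4, 5, 6:
  h  : -6  -7  -8  -9  -10
  Δ  : -1  -1  -1  -1
  Δ^2: 0  0  0
  Δ^3: 0  0
  Δ^4: 0
The first differences are constant (-1) and nonzero, while all higher differences vanish, so the minimal degree is 1.

1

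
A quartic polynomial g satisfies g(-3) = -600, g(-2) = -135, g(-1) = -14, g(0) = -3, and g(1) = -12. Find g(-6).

-8559

Forward differences of the values at u = -3, -2, -1, 0, 1:
  g  : -600  -135  -14  -3  -12
  Δ  : 465  121  11  -9
  Δ^2: -344  -110  -20
  Δ^3: 234  90
  Δ^4: -144
The fourth differences are constant, confirming degree 4.
Interpolating (Newton forward form) and evaluating at u = -6 gives g(-6) = -8559.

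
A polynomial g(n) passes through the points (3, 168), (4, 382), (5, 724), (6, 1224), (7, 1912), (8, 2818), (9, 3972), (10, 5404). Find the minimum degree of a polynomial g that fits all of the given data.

3

Forward differences of the values at n = 3, 4, 5, 6, 7, 8, 9, 10:
  g  : 168  382  724  1224  1912  2818  3972  5404
  Δ  : 214  342  500  688  906  1154  1432
  Δ^2: 128  158  188  218  248  278
  Δ^3: 30  30  30  30  30
  Δ^4: 0  0  0  0
  Δ^5: 0  0  0
  Δ^6: 0  0
  Δ^7: 0
The third differences are constant (30) and nonzero, while all higher differences vanish, so the minimal degree is 3.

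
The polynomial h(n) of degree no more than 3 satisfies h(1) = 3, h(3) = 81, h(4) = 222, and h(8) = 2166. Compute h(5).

471

Using the Lagrange interpolation formula with nodes 1, 3, 4, 8:
  L_0(n) = (n - 3)(n - 4)(n - 8) / -42
  L_1(n) = (n - 1)(n - 4)(n - 8) / 10
  L_2(n) = (n - 1)(n - 3)(n - 8) / -12
  L_3(n) = (n - 1)(n - 3)(n - 4) / 140
Then h(n) = 3·L_0(n) + 81·L_1(n) + 222·L_2(n) + 2166·L_3(n).
Expanding and collecting terms gives h(n) = 5n³ - 6n² - 2n + 6.
Evaluating at n = 5: h(5) = 471.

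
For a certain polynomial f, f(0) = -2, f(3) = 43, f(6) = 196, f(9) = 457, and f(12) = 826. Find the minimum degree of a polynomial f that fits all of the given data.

Forward differences of the values at t = 0, 3, 6, 9, 12:
  f  : -2  43  196  457  826
  Δ  : 45  153  261  369
  Δ^2: 108  108  108
  Δ^3: 0  0
  Δ^4: 0
The second differences are constant (108) and nonzero, while all higher differences vanish, so the minimal degree is 2.

2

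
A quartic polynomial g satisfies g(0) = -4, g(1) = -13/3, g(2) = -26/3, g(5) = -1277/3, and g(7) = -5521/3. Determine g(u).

g(u) = -u^4 + (5/3)u^3 - u - 4

Write g(u) = au^4 + bu^3 + cu^2 + du + e. Substituting each data point gives a linear system:
  e = -4
  a + b + c + d + e = -13/3
  16a + 8b + 4c + 2d + e = -26/3
  625a + 125b + 25c + 5d + e = -1277/3
  2401a + 343b + 49c + 7d + e = -5521/3
Solving the system yields a = -1, b = 5/3, c = 0, d = -1, e = -4.
So g(u) = -u^4 + (5/3)u^3 - u - 4.
Check: g(7) = -5521/3. ✓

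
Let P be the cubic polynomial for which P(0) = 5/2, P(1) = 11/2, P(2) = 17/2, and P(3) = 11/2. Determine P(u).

Write P(u) = au^3 + bu^2 + cu + d. Substituting each data point gives a linear system:
  d = 5/2
  a + b + c + d = 11/2
  8a + 4b + 2c + d = 17/2
  27a + 9b + 3c + d = 11/2
Solving the system yields a = -1, b = 3, c = 1, d = 5/2.
So P(u) = -u³ + 3u² + u + 5/2.
Check: P(3) = 11/2. ✓

P(u) = -u^3 + 3u^2 + u + 5/2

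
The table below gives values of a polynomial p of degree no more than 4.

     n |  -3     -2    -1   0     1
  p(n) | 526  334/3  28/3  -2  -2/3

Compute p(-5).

11704/3

Using the Lagrange interpolation formula with nodes -3, -2, -1, 0, 1:
  L_0(n) = (n + 2)(n + 1)n(n - 1) / 24
  L_1(n) = (n + 3)(n + 1)n(n - 1) / -6
  L_2(n) = (n + 3)(n + 2)n(n - 1) / 4
  L_3(n) = (n + 3)(n + 2)(n + 1)(n - 1) / -6
  L_4(n) = (n + 3)(n + 2)(n + 1)n / 24
Then p(n) = 526·L_0(n) + 334/3·L_1(n) + 28/3·L_2(n) - 2·L_3(n) - 2/3·L_4(n).
Expanding and collecting terms gives p(n) = 6n⁴ - n³ + (1/3)n² - 4n - 2.
Evaluating at n = -5: p(-5) = 11704/3.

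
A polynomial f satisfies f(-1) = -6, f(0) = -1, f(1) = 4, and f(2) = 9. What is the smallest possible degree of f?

Forward differences of the values at t = -1, 0, 1, 2:
  f  : -6  -1  4  9
  Δ  : 5  5  5
  Δ^2: 0  0
  Δ^3: 0
The first differences are constant (5) and nonzero, while all higher differences vanish, so the minimal degree is 1.

1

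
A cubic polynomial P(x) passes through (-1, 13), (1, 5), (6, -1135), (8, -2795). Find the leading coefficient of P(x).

Write P(x) = ax^3 + bx^2 + cx + d. Substituting each data point gives a linear system:
  -a + b - c + d = 13
  a + b + c + d = 5
  216a + 36b + 6c + d = -1135
  512a + 64b + 8c + d = -2795
Solving the system yields a = -6, b = 4, c = 2, d = 5.
So P(x) = -6x^3 + 4x^2 + 2x + 5.
The leading coefficient is -6.

-6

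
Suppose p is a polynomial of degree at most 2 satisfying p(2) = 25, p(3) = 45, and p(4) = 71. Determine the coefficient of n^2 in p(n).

3

Write p(n) = an^2 + bn + c. Substituting each data point gives a linear system:
  4a + 2b + c = 25
  9a + 3b + c = 45
  16a + 4b + c = 71
Solving the system yields a = 3, b = 5, c = 3.
So p(n) = 3n^2 + 5n + 3.
The leading coefficient is 3.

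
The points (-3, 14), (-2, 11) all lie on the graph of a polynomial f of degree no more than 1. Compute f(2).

Using the Lagrange interpolation formula with nodes -3, -2:
  L_0(u) = (u + 2) / -1
  L_1(u) = (u + 3) / 1
Then f(u) = 14·L_0(u) + 11·L_1(u).
Expanding and collecting terms gives f(u) = -3u + 5.
Evaluating at u = 2: f(2) = -1.

-1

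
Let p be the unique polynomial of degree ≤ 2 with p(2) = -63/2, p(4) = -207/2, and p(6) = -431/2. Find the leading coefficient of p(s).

Write p(s) = as^2 + bs + c. Substituting each data point gives a linear system:
  4a + 2b + c = -63/2
  16a + 4b + c = -207/2
  36a + 6b + c = -431/2
Solving the system yields a = -5, b = -6, c = 1/2.
So p(s) = -5s^2 - 6s + 1/2.
The leading coefficient is -5.

-5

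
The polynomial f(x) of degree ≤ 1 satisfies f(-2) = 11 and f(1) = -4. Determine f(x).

f(x) = -5x + 1

Write f(x) = ax + b. Substituting each data point gives a linear system:
  -2a + b = 11
  a + b = -4
Solving the system yields a = -5, b = 1.
So f(x) = -5x + 1.
Check: f(1) = -4. ✓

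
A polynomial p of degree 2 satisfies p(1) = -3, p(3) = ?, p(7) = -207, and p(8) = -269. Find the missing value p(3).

The 3 known points determine the degree-2 polynomial uniquely.
Write p(n) = an^2 + bn + c. Substituting each data point gives a linear system:
  a + b + c = -3
  49a + 7b + c = -207
  64a + 8b + c = -269
Solving the system yields a = -4, b = -2, c = 3.
So p(n) = -4n^2 - 2n + 3.
Then p(3) = -39.

-39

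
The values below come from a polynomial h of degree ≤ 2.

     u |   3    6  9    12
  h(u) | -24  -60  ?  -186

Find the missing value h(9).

-114

The 3 known points determine the degree-2 polynomial uniquely.
Write h(u) = au^2 + bu + c. Substituting each data point gives a linear system:
  9a + 3b + c = -24
  36a + 6b + c = -60
  144a + 12b + c = -186
Solving the system yields a = -1, b = -3, c = -6.
So h(u) = -u² - 3u - 6.
Then h(9) = -114.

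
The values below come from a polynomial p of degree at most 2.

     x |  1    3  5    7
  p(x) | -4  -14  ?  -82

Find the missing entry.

On equispaced nodes a degree-2 polynomial has vanishing third forward difference, so
  - p(1) + 3·p(3) - 3·p(5) + p(7) = 0.
Substituting the known values and solving for p(5):
  -3·p(5) = 120
  p(5) = -40.

-40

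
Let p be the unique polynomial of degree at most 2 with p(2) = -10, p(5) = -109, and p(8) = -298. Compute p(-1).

Using the Lagrange interpolation formula with nodes 2, 5, 8:
  L_0(s) = (s - 5)(s - 8) / 18
  L_1(s) = (s - 2)(s - 8) / -9
  L_2(s) = (s - 2)(s - 5) / 18
Then p(s) = -10·L_0(s) - 109·L_1(s) - 298·L_2(s).
Expanding and collecting terms gives p(s) = -5s² + 2s + 6.
Evaluating at s = -1: p(-1) = -1.

-1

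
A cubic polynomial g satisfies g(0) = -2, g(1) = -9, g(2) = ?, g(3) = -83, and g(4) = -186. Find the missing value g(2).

-30

On equispaced nodes a degree-3 polynomial has vanishing fourth forward difference, so
  g(0) - 4·g(1) + 6·g(2) - 4·g(3) + g(4) = 0.
Substituting the known values and solving for g(2):
  6·g(2) = -180
  g(2) = -30.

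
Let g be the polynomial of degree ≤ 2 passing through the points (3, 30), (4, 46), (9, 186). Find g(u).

g(u) = 2u^2 + 2u + 6

Write g(u) = au^2 + bu + c. Substituting each data point gives a linear system:
  9a + 3b + c = 30
  16a + 4b + c = 46
  81a + 9b + c = 186
Solving the system yields a = 2, b = 2, c = 6.
So g(u) = 2u^2 + 2u + 6.
Check: g(4) = 46. ✓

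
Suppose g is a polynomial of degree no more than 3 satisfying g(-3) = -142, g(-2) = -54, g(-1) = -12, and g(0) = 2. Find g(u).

Write g(u) = au^3 + bu^2 + cu + d. Substituting each data point gives a linear system:
  -27a + 9b - 3c + d = -142
  -8a + 4b - 2c + d = -54
  -a + b - c + d = -12
  d = 2
Solving the system yields a = 3, b = -5, c = 6, d = 2.
So g(u) = 3u³ - 5u² + 6u + 2.
Check: g(-2) = -54. ✓

g(u) = 3u^3 - 5u^2 + 6u + 2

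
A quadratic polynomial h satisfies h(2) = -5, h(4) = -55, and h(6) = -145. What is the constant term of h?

5

Write h(s) = as^2 + bs + c. Substituting each data point gives a linear system:
  4a + 2b + c = -5
  16a + 4b + c = -55
  36a + 6b + c = -145
Solving the system yields a = -5, b = 5, c = 5.
So h(s) = -5s^2 + 5s + 5.
The constant term is 5.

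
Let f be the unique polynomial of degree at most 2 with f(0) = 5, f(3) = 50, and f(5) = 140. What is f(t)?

Using the Lagrange interpolation formula with nodes 0, 3, 5:
  L_0(t) = (t - 3)(t - 5) / 15
  L_1(t) = t(t - 5) / -6
  L_2(t) = t(t - 3) / 10
Then f(t) = 5·L_0(t) + 50·L_1(t) + 140·L_2(t).
Expanding and collecting terms gives f(t) = 6t² - 3t + 5.
Check: f(5) = 140. ✓

f(t) = 6t^2 - 3t + 5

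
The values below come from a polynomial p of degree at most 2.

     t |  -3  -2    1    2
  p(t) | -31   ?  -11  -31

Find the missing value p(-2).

The 3 known points determine the degree-2 polynomial uniquely.
Write p(t) = at^2 + bt + c. Substituting each data point gives a linear system:
  9a - 3b + c = -31
  a + b + c = -11
  4a + 2b + c = -31
Solving the system yields a = -5, b = -5, c = -1.
So p(t) = -5t^2 - 5t - 1.
Then p(-2) = -11.

-11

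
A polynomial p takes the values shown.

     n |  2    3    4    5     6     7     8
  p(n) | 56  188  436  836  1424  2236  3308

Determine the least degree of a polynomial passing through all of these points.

3

Forward differences of the values at n = 2, 3, 4, 5, 6, 7, 8:
  p  : 56  188  436  836  1424  2236  3308
  Δ  : 132  248  400  588  812  1072
  Δ^2: 116  152  188  224  260
  Δ^3: 36  36  36  36
  Δ^4: 0  0  0
  Δ^5: 0  0
  Δ^6: 0
The third differences are constant (36) and nonzero, while all higher differences vanish, so the minimal degree is 3.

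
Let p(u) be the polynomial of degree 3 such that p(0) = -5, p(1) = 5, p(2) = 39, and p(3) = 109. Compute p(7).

Forward differences of the values at u = 0, 1, 2, 3:
  p  : -5  5  39  109
  Δ  : 10  34  70
  Δ^2: 24  36
  Δ^3: 12
The third differences are constant, confirming degree 3.
Interpolating (Newton forward form) and evaluating at u = 7 gives p(7) = 989.

989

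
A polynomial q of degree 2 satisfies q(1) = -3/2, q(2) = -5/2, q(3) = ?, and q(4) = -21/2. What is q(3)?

-11/2

The 3 known points determine the degree-2 polynomial uniquely.
Write q(n) = an^2 + bn + c. Substituting each data point gives a linear system:
  a + b + c = -3/2
  4a + 2b + c = -5/2
  16a + 4b + c = -21/2
Solving the system yields a = -1, b = 2, c = -5/2.
So q(n) = -n^2 + 2n - 5/2.
Then q(3) = -11/2.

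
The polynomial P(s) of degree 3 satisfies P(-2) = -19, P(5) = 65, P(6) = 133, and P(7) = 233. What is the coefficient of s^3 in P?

Write P(s) = as^3 + bs^2 + cs + d. Substituting each data point gives a linear system:
  -8a + 4b - 2c + d = -19
  125a + 25b + 5c + d = 65
  216a + 36b + 6c + d = 133
  343a + 49b + 7c + d = 233
Solving the system yields a = 1, b = -2, c = -1, d = -5.
So P(s) = s^3 - 2s^2 - s - 5.
The leading coefficient is 1.

1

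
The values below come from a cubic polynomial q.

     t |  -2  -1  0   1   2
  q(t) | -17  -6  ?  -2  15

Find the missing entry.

-5

The 4 known points determine the degree-3 polynomial uniquely.
Write q(t) = at^3 + bt^2 + ct + d. Substituting each data point gives a linear system:
  -8a + 4b - 2c + d = -17
  -a + b - c + d = -6
  a + b + c + d = -2
  8a + 4b + 2c + d = 15
Solving the system yields a = 2, b = 1, c = 0, d = -5.
So q(t) = 2t^3 + t^2 - 5.
Then q(0) = -5.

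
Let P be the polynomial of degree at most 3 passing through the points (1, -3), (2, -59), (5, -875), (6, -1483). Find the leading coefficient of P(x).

Write P(x) = ax^3 + bx^2 + cx + d. Substituting each data point gives a linear system:
  a + b + c + d = -3
  8a + 4b + 2c + d = -59
  125a + 25b + 5c + d = -875
  216a + 36b + 6c + d = -1483
Solving the system yields a = -6, b = -6, c = 4, d = 5.
So P(x) = -6x^3 - 6x^2 + 4x + 5.
The leading coefficient is -6.

-6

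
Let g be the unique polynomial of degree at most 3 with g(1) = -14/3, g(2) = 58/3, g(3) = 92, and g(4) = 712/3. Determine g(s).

g(s) = 4s^3 + (1/3)s^2 - 5s - 4

Using the Lagrange interpolation formula with nodes 1, 2, 3, 4:
  L_0(s) = (s - 2)(s - 3)(s - 4) / -6
  L_1(s) = (s - 1)(s - 3)(s - 4) / 2
  L_2(s) = (s - 1)(s - 2)(s - 4) / -2
  L_3(s) = (s - 1)(s - 2)(s - 3) / 6
Then g(s) = -14/3·L_0(s) + 58/3·L_1(s) + 92·L_2(s) + 712/3·L_3(s).
Expanding and collecting terms gives g(s) = 4s^3 + (1/3)s^2 - 5s - 4.
Check: g(2) = 58/3. ✓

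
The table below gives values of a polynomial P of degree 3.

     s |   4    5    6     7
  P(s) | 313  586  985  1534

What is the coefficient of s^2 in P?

3

Write P(s) = as^3 + bs^2 + cs + d. Substituting each data point gives a linear system:
  64a + 16b + 4c + d = 313
  125a + 25b + 5c + d = 586
  216a + 36b + 6c + d = 985
  343a + 49b + 7c + d = 1534
Solving the system yields a = 4, b = 3, c = 2, d = 1.
So P(s) = 4s³ + 3s² + 2s + 1.
The coefficient of s^2 is 3.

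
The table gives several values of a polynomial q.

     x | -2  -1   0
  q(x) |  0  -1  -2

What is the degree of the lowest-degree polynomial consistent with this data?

Forward differences of the values at x = -2, -1, 0:
  q  : 0  -1  -2
  Δ  : -1  -1
  Δ^2: 0
The first differences are constant (-1) and nonzero, while all higher differences vanish, so the minimal degree is 1.

1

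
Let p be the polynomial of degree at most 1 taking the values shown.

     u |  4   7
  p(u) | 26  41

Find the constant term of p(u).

Write p(u) = au + b. Substituting each data point gives a linear system:
  4a + b = 26
  7a + b = 41
Solving the system yields a = 5, b = 6.
So p(u) = 5u + 6.
The constant term is 6.

6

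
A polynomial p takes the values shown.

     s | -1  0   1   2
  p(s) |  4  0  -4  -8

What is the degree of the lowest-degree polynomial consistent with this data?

1

Forward differences of the values at s = -1, 0, 1, 2:
  p  : 4  0  -4  -8
  Δ  : -4  -4  -4
  Δ^2: 0  0
  Δ^3: 0
The first differences are constant (-4) and nonzero, while all higher differences vanish, so the minimal degree is 1.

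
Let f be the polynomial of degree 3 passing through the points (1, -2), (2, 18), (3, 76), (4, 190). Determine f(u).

Using the Lagrange interpolation formula with nodes 1, 2, 3, 4:
  L_0(u) = (u - 2)(u - 3)(u - 4) / -6
  L_1(u) = (u - 1)(u - 3)(u - 4) / 2
  L_2(u) = (u - 1)(u - 2)(u - 4) / -2
  L_3(u) = (u - 1)(u - 2)(u - 3) / 6
Then f(u) = -2·L_0(u) + 18·L_1(u) + 76·L_2(u) + 190·L_3(u).
Expanding and collecting terms gives f(u) = 3u³ + u² - 4u - 2.
Check: f(3) = 76. ✓

f(u) = 3u^3 + u^2 - 4u - 2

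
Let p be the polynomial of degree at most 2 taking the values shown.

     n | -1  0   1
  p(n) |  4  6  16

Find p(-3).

Forward differences of the values at n = -1, 0, 1:
  p  : 4  6  16
  Δ  : 2  10
  Δ^2: 8
The second differences are constant, confirming degree 2.
Interpolating (Newton forward form) and evaluating at n = -3 gives p(-3) = 24.

24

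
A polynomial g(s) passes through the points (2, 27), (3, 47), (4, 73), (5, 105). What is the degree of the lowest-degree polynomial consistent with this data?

2

Forward differences of the values at s = 2, 3, 4, 5:
  g  : 27  47  73  105
  Δ  : 20  26  32
  Δ^2: 6  6
  Δ^3: 0
The second differences are constant (6) and nonzero, while all higher differences vanish, so the minimal degree is 2.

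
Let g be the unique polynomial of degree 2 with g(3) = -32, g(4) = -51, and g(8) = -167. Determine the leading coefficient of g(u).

-2

Write g(u) = au^2 + bu + c. Substituting each data point gives a linear system:
  9a + 3b + c = -32
  16a + 4b + c = -51
  64a + 8b + c = -167
Solving the system yields a = -2, b = -5, c = 1.
So g(u) = -2u^2 - 5u + 1.
The leading coefficient is -2.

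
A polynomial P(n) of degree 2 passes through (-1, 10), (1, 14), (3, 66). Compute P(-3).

Using the Lagrange interpolation formula with nodes -1, 1, 3:
  L_0(n) = (n - 1)(n - 3) / 8
  L_1(n) = (n + 1)(n - 3) / -4
  L_2(n) = (n + 1)(n - 1) / 8
Then P(n) = 10·L_0(n) + 14·L_1(n) + 66·L_2(n).
Expanding and collecting terms gives P(n) = 6n^2 + 2n + 6.
Evaluating at n = -3: P(-3) = 54.

54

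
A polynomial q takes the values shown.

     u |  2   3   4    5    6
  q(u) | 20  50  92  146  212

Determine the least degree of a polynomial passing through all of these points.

Forward differences of the values at u = 2, 3, 4, 5, 6:
  q  : 20  50  92  146  212
  Δ  : 30  42  54  66
  Δ^2: 12  12  12
  Δ^3: 0  0
  Δ^4: 0
The second differences are constant (12) and nonzero, while all higher differences vanish, so the minimal degree is 2.

2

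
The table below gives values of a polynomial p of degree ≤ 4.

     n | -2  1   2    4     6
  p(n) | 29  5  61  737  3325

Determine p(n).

p(n) = 2n^4 + 3n^3 + 3n^2 - 4n + 1

Write p(n) = an^4 + bn^3 + cn^2 + dn + e. Substituting each data point gives a linear system:
  16a - 8b + 4c - 2d + e = 29
  a + b + c + d + e = 5
  16a + 8b + 4c + 2d + e = 61
  256a + 64b + 16c + 4d + e = 737
  1296a + 216b + 36c + 6d + e = 3325
Solving the system yields a = 2, b = 3, c = 3, d = -4, e = 1.
So p(n) = 2n⁴ + 3n³ + 3n² - 4n + 1.
Check: p(4) = 737. ✓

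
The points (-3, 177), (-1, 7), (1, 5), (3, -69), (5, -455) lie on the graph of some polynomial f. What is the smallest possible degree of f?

Forward differences of the values at n = -3, -1, 1, 3, 5:
  f  : 177  7  5  -69  -455
  Δ  : -170  -2  -74  -386
  Δ^2: 168  -72  -312
  Δ^3: -240  -240
  Δ^4: 0
The third differences are constant (-240) and nonzero, while all higher differences vanish, so the minimal degree is 3.

3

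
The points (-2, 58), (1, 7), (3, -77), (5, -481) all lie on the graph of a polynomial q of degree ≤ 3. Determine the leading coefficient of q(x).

-5

Write q(x) = ax^3 + bx^2 + cx + d. Substituting each data point gives a linear system:
  -8a + 4b - 2c + d = 58
  a + b + c + d = 7
  27a + 9b + 3c + d = -77
  125a + 25b + 5c + d = -481
Solving the system yields a = -5, b = 5, c = 3, d = 4.
So q(x) = -5x^3 + 5x^2 + 3x + 4.
The leading coefficient is -5.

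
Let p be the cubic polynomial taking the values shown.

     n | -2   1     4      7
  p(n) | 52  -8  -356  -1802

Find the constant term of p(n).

Write p(n) = an^3 + bn^2 + cn + d. Substituting each data point gives a linear system:
  -8a + 4b - 2c + d = 52
  a + b + c + d = -8
  64a + 16b + 4c + d = -356
  343a + 49b + 7c + d = -1802
Solving the system yields a = -5, b = -1, c = -6, d = 4.
So p(n) = -5n^3 - n^2 - 6n + 4.
The constant term is 4.

4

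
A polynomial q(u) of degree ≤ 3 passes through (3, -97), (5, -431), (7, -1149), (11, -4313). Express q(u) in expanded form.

Write q(u) = au^3 + bu^2 + cu + d. Substituting each data point gives a linear system:
  27a + 9b + 3c + d = -97
  125a + 25b + 5c + d = -431
  343a + 49b + 7c + d = -1149
  1331a + 121b + 11c + d = -4313
Solving the system yields a = -3, b = -3, c = 4, d = -1.
So q(u) = -3u^3 - 3u^2 + 4u - 1.
Check: q(3) = -97. ✓

q(u) = -3u^3 - 3u^2 + 4u - 1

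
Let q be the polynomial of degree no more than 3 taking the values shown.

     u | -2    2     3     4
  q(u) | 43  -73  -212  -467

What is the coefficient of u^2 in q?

-4

Write q(u) = au^3 + bu^2 + cu + d. Substituting each data point gives a linear system:
  -8a + 4b - 2c + d = 43
  8a + 4b + 2c + d = -73
  27a + 9b + 3c + d = -212
  64a + 16b + 4c + d = -467
Solving the system yields a = -6, b = -4, c = -5, d = 1.
So q(u) = -6u^3 - 4u^2 - 5u + 1.
The coefficient of u^2 is -4.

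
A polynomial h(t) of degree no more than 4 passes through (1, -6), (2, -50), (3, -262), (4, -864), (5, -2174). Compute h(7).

-8670

Write h(t) = at^4 + bt^3 + ct^2 + dt + e. Substituting each data point gives a linear system:
  a + b + c + d + e = -6
  16a + 8b + 4c + 2d + e = -50
  81a + 27b + 9c + 3d + e = -262
  256a + 64b + 16c + 4d + e = -864
  625a + 125b + 25c + 5d + e = -2174
Solving the system yields a = -4, b = 3, c = -2, d = 1, e = -4.
So h(t) = -4t^4 + 3t^3 - 2t^2 + t - 4.
Then h(7) = -8670.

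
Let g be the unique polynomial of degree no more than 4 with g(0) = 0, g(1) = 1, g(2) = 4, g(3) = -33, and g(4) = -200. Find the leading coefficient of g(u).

-2

Write g(u) = au^4 + bu^3 + cu^2 + du + e. Substituting each data point gives a linear system:
  e = 0
  a + b + c + d + e = 1
  16a + 8b + 4c + 2d + e = 4
  81a + 27b + 9c + 3d + e = -33
  256a + 64b + 16c + 4d + e = -200
Solving the system yields a = -2, b = 5, c = 0, d = -2, e = 0.
So g(u) = -2u^4 + 5u^3 - 2u.
The leading coefficient is -2.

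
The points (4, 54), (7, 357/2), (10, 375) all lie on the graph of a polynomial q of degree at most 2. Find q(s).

q(s) = 4s^2 - (5/2)s

Using the Lagrange interpolation formula with nodes 4, 7, 10:
  L_0(s) = (s - 7)(s - 10) / 18
  L_1(s) = (s - 4)(s - 10) / -9
  L_2(s) = (s - 4)(s - 7) / 18
Then q(s) = 54·L_0(s) + 357/2·L_1(s) + 375·L_2(s).
Expanding and collecting terms gives q(s) = 4s² - (5/2)s.
Check: q(7) = 357/2. ✓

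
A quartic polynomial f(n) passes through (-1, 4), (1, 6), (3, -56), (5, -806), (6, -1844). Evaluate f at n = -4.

-644

Using the Lagrange interpolation formula with nodes -1, 1, 3, 5, 6:
  L_0(n) = (n - 1)(n - 3)(n - 5)(n - 6) / 336
  L_1(n) = (n + 1)(n - 3)(n - 5)(n - 6) / -80
  L_2(n) = (n + 1)(n - 1)(n - 5)(n - 6) / 48
  L_3(n) = (n + 1)(n - 1)(n - 3)(n - 6) / -48
  L_4(n) = (n + 1)(n - 1)(n - 3)(n - 5) / 105
Then f(n) = 4·L_0(n) + 6·L_1(n) - 56·L_2(n) - 806·L_3(n) - 1844·L_4(n).
Expanding and collecting terms gives f(n) = -2n⁴ + 3n³ + 3n² - 2n + 4.
Evaluating at n = -4: f(-4) = -644.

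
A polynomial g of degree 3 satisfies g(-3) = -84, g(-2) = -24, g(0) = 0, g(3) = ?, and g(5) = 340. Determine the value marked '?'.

66

The 4 known points determine the degree-3 polynomial uniquely.
Write g(x) = ax^3 + bx^2 + cx + d. Substituting each data point gives a linear system:
  -27a + 9b - 3c + d = -84
  -8a + 4b - 2c + d = -24
  d = 0
  125a + 25b + 5c + d = 340
Solving the system yields a = 3, b = -1, c = -2, d = 0.
So g(x) = 3x³ - x² - 2x.
Then g(3) = 66.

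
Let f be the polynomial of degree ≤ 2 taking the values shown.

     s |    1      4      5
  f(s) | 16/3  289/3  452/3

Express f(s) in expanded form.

Write f(s) = as^2 + bs + c. Substituting each data point gives a linear system:
  a + b + c = 16/3
  16a + 4b + c = 289/3
  25a + 5b + c = 452/3
Solving the system yields a = 6, b = 1/3, c = -1.
So f(s) = 6s^2 + (1/3)s - 1.
Check: f(5) = 452/3. ✓

f(s) = 6s^2 + (1/3)s - 1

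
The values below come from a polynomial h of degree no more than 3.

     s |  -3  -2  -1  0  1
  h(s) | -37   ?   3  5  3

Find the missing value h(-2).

The 4 known points determine the degree-3 polynomial uniquely.
Write h(s) = as^3 + bs^2 + cs + d. Substituting each data point gives a linear system:
  -27a + 9b - 3c + d = -37
  -a + b - c + d = 3
  d = 5
  a + b + c + d = 3
Solving the system yields a = 1, b = -2, c = -1, d = 5.
So h(s) = s^3 - 2s^2 - s + 5.
Then h(-2) = -9.

-9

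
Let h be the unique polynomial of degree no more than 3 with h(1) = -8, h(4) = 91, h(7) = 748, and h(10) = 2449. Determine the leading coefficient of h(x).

3

Write h(x) = ax^3 + bx^2 + cx + d. Substituting each data point gives a linear system:
  a + b + c + d = -8
  64a + 16b + 4c + d = 91
  343a + 49b + 7c + d = 748
  1000a + 100b + 10c + d = 2449
Solving the system yields a = 3, b = -5, c = -5, d = -1.
So h(x) = 3x³ - 5x² - 5x - 1.
The leading coefficient is 3.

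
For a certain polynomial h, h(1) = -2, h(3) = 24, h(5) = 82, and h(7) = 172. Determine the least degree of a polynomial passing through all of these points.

2

Forward differences of the values at x = 1, 3, 5, 7:
  h  : -2  24  82  172
  Δ  : 26  58  90
  Δ^2: 32  32
  Δ^3: 0
The second differences are constant (32) and nonzero, while all higher differences vanish, so the minimal degree is 2.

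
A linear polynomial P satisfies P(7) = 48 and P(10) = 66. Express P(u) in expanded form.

Write P(u) = au + b. Substituting each data point gives a linear system:
  7a + b = 48
  10a + b = 66
Solving the system yields a = 6, b = 6.
So P(u) = 6u + 6.
Check: P(10) = 66. ✓

P(u) = 6u + 6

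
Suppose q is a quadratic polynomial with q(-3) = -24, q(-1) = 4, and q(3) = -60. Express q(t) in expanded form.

q(t) = -5t^2 - 6t + 3

Using the Lagrange interpolation formula with nodes -3, -1, 3:
  L_0(t) = (t + 1)(t - 3) / 12
  L_1(t) = (t + 3)(t - 3) / -8
  L_2(t) = (t + 3)(t + 1) / 24
Then q(t) = -24·L_0(t) + 4·L_1(t) - 60·L_2(t).
Expanding and collecting terms gives q(t) = -5t^2 - 6t + 3.
Check: q(-3) = -24. ✓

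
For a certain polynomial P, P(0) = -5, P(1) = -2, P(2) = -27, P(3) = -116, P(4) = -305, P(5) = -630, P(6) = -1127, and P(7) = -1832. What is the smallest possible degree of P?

3

Forward differences of the values at u = 0, 1, 2, 3, 4, 5, 6, 7:
  P  : -5  -2  -27  -116  -305  -630  -1127  -1832
  Δ  : 3  -25  -89  -189  -325  -497  -705
  Δ^2: -28  -64  -100  -136  -172  -208
  Δ^3: -36  -36  -36  -36  -36
  Δ^4: 0  0  0  0
  Δ^5: 0  0  0
  Δ^6: 0  0
  Δ^7: 0
The third differences are constant (-36) and nonzero, while all higher differences vanish, so the minimal degree is 3.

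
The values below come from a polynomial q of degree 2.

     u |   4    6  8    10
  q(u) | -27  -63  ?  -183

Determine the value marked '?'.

On equispaced nodes a degree-2 polynomial has vanishing third forward difference, so
  - q(4) + 3·q(6) - 3·q(8) + q(10) = 0.
Substituting the known values and solving for q(8):
  -3·q(8) = 345
  q(8) = -115.

-115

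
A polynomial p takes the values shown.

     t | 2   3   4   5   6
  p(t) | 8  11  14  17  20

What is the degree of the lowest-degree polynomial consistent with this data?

1

Forward differences of the values at t = 2, 3, 4, 5, 6:
  p  : 8  11  14  17  20
  Δ  : 3  3  3  3
  Δ^2: 0  0  0
  Δ^3: 0  0
  Δ^4: 0
The first differences are constant (3) and nonzero, while all higher differences vanish, so the minimal degree is 1.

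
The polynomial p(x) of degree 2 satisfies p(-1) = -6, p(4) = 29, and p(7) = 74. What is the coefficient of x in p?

4

Write p(x) = ax^2 + bx + c. Substituting each data point gives a linear system:
  a - b + c = -6
  16a + 4b + c = 29
  49a + 7b + c = 74
Solving the system yields a = 1, b = 4, c = -3.
So p(x) = x^2 + 4x - 3.
The coefficient of x is 4.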